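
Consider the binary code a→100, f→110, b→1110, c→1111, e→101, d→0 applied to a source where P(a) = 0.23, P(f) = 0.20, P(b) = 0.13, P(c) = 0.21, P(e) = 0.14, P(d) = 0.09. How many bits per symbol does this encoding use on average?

3.16 bits/symbol

L̄ = Σ pᵢ·ℓᵢ = 0.23·3 + 0.20·3 + 0.13·4 + 0.21·4 + 0.14·3 + 0.09·1 = 3.16 bits/symbol.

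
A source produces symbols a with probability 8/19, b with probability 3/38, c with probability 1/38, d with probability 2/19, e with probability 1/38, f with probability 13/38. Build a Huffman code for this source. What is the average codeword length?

Repeatedly combine the two least-probable nodes; the expected code length is the sum of the merged weights.
merge 1/38 + 1/38 → 1/19
merge 1/19 + 3/38 → 5/38
merge 2/19 + 5/38 → 9/38
merge 9/38 + 13/38 → 11/19
merge 8/19 + 11/19 → 1
L = 1/19 + 5/38 + 9/38 + 11/19 + 1 = 2 bits/symbol.

2 bits/symbol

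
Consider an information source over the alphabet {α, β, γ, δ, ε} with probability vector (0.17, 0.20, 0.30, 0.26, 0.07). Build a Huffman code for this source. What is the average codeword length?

2.24 bits/symbol

Repeatedly combine the two least-probable nodes; the expected code length is the sum of the merged weights.
merge 7/100 + 17/100 → 6/25
merge 1/5 + 6/25 → 11/25
merge 13/50 + 3/10 → 14/25
merge 11/25 + 14/25 → 1
L = 6/25 + 11/25 + 14/25 + 1 = 56/25 = 2.24 bits/symbol.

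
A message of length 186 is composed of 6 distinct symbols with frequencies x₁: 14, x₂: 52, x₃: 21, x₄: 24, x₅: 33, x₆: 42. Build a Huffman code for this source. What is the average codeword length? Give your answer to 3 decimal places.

2.495 bits/symbol

Probabilities are the counts divided by 186.
Repeatedly combine the two least-probable nodes; the expected code length is the sum of the merged weights.
merge 7/93 + 7/62 → 35/186
merge 4/31 + 11/62 → 19/62
merge 35/186 + 7/31 → 77/186
merge 26/93 + 19/62 → 109/186
merge 77/186 + 109/186 → 1
L = 35/186 + 19/62 + 77/186 + 109/186 + 1 = 232/93 ≈ 2.495 bits/symbol.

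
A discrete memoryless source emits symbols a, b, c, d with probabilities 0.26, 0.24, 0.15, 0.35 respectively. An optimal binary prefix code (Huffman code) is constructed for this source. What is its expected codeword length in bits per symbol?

Repeatedly combine the two least-probable nodes; the expected code length is the sum of the merged weights.
merge 3/20 + 6/25 → 39/100
merge 13/50 + 7/20 → 61/100
merge 39/100 + 61/100 → 1
L = 39/100 + 61/100 + 1 = 2 bits/symbol.

2 bits/symbol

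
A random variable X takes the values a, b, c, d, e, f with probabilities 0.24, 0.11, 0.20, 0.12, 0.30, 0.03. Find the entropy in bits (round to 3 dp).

H = −Σ pᵢ log₂ pᵢ.
−0.24·log₂(0.24) = 0.4941
−0.11·log₂(0.11) = 0.3503
−0.20·log₂(0.20) = 0.4644
−0.12·log₂(0.12) = 0.3671
−0.30·log₂(0.30) = 0.5211
−0.03·log₂(0.03) = 0.1518
Sum ≈ 2.3487 → 2.349 bits.

2.349 bits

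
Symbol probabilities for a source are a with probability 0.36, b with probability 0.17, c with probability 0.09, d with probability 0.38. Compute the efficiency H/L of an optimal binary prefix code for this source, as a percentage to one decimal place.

Entropy H = −Σ p log₂ p ≈ 1.8083 bits.
Huffman merges: 9/100+17/100→13/50; 13/50+9/25→31/50; 19/50+31/50→1. L = 47/25 ≈ 1.8800.
Efficiency = H/L = 1.8083/1.8800 = 96.2%.

96.2%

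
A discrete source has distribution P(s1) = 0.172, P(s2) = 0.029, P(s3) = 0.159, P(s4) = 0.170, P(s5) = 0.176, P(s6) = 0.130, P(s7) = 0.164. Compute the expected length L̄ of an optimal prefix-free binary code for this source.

2.811 bits/symbol

Repeatedly combine the two least-probable nodes; the expected code length is the sum of the merged weights.
merge 29/1000 + 13/100 → 159/1000
merge 159/1000 + 159/1000 → 159/500
merge 41/250 + 17/100 → 167/500
merge 43/250 + 22/125 → 87/250
merge 159/500 + 167/500 → 163/250
merge 87/250 + 163/250 → 1
L = 159/1000 + 159/500 + 167/500 + 87/250 + 163/250 + 1 = 2811/1000 = 2.811 bits/symbol.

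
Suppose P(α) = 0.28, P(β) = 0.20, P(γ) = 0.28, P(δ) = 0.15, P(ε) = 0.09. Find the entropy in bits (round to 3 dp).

H = −Σ pᵢ log₂ pᵢ.
−0.28·log₂(0.28) = 0.5142
−0.20·log₂(0.20) = 0.4644
−0.28·log₂(0.28) = 0.5142
−0.15·log₂(0.15) = 0.4105
−0.09·log₂(0.09) = 0.3127
Sum ≈ 2.2160 → 2.216 bits.

2.216 bits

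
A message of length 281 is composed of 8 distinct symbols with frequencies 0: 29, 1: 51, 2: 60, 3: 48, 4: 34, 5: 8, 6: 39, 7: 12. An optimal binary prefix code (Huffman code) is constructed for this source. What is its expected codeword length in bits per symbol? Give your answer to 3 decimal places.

2.851 bits/symbol

Probabilities are the counts divided by 281.
Repeatedly combine the two least-probable nodes; the expected code length is the sum of the merged weights.
merge 8/281 + 12/281 → 20/281
merge 20/281 + 29/281 → 49/281
merge 34/281 + 39/281 → 73/281
merge 48/281 + 49/281 → 97/281
merge 51/281 + 60/281 → 111/281
merge 73/281 + 97/281 → 170/281
merge 111/281 + 170/281 → 1
L = 20/281 + 49/281 + 73/281 + 97/281 + 111/281 + 170/281 + 1 = 801/281 ≈ 2.851 bits/symbol.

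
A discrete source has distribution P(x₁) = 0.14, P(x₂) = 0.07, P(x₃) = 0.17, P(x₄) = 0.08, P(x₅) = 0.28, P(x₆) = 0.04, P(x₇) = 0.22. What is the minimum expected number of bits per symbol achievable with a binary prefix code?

Repeatedly combine the two least-probable nodes; the expected code length is the sum of the merged weights.
merge 1/25 + 7/100 → 11/100
merge 2/25 + 11/100 → 19/100
merge 7/50 + 17/100 → 31/100
merge 19/100 + 11/50 → 41/100
merge 7/25 + 31/100 → 59/100
merge 41/100 + 59/100 → 1
L = 11/100 + 19/100 + 31/100 + 41/100 + 59/100 + 1 = 261/100 = 2.61 bits/symbol.

2.61 bits/symbol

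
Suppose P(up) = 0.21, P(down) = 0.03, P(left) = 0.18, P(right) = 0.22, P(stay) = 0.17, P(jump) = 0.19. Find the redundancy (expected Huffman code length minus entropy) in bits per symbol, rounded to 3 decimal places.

Entropy H = −Σ p log₂ p ≈ 2.4403 bits.
Huffman merges: 3/100+17/100→1/5; 9/50+19/100→37/100; 1/5+21/100→41/100; 11/50+37/100→59/100; 41/100+59/100→1. L = 257/100 ≈ 2.5700.
L − H = 2.5700 − 2.4403 = 0.130 bits.

0.130 bits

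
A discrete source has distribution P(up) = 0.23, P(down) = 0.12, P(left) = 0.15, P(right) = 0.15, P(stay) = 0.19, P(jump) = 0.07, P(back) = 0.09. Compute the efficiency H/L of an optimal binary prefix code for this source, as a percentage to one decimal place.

99.0%

Entropy H = −Σ p log₂ p ≈ 2.7123 bits.
Huffman merges: 7/100+9/100→4/25; 3/25+3/20→27/100; 3/20+4/25→31/100; 19/100+23/100→21/50; 27/100+31/100→29/50; 21/50+29/50→1. L = 137/50 ≈ 2.7400.
Efficiency = H/L = 2.7123/2.7400 = 99.0%.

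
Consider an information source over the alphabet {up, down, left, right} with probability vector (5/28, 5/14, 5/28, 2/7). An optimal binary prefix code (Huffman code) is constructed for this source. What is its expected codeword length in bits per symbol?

2 bits/symbol

Repeatedly combine the two least-probable nodes; the expected code length is the sum of the merged weights.
merge 5/28 + 5/28 → 5/14
merge 2/7 + 5/14 → 9/14
merge 5/14 + 9/14 → 1
L = 5/14 + 9/14 + 1 = 2 bits/symbol.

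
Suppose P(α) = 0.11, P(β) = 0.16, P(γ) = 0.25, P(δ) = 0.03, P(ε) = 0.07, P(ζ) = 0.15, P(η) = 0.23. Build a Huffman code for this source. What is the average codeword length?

Repeatedly combine the two least-probable nodes; the expected code length is the sum of the merged weights.
merge 3/100 + 7/100 → 1/10
merge 1/10 + 11/100 → 21/100
merge 3/20 + 4/25 → 31/100
merge 21/100 + 23/100 → 11/25
merge 1/4 + 31/100 → 14/25
merge 11/25 + 14/25 → 1
L = 1/10 + 21/100 + 31/100 + 11/25 + 14/25 + 1 = 131/50 = 2.62 bits/symbol.

2.62 bits/symbol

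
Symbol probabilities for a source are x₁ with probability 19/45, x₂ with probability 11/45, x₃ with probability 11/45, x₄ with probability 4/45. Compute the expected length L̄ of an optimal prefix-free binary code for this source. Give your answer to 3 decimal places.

Repeatedly combine the two least-probable nodes; the expected code length is the sum of the merged weights.
merge 4/45 + 11/45 → 1/3
merge 11/45 + 1/3 → 26/45
merge 19/45 + 26/45 → 1
L = 1/3 + 26/45 + 1 = 86/45 ≈ 1.911 bits/symbol.

1.911 bits/symbol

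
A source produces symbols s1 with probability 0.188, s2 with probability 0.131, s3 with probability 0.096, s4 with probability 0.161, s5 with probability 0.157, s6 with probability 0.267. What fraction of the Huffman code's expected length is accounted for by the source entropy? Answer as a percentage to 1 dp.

98.8%

Entropy H = −Σ p log₂ p ≈ 2.5142 bits.
Huffman merges: 12/125+131/1000→227/1000; 157/1000+161/1000→159/500; 47/250+227/1000→83/200; 267/1000+159/500→117/200; 83/200+117/200→1. L = 509/200 ≈ 2.5450.
Efficiency = H/L = 2.5142/2.5450 = 98.8%.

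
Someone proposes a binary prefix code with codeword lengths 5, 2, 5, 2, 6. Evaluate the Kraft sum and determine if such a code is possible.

With common denominator 2^6 = 64: Σ 2^(−ℓᵢ) = 2/64 + 16/64 + 2/64 + 16/64 + 1/64 = 37/64 = 0.578125.
Kraft's inequality requires Σ ≤ 1; here Σ = 0.578125 ≤ 1, so such a prefix code exists.

0.578125; yes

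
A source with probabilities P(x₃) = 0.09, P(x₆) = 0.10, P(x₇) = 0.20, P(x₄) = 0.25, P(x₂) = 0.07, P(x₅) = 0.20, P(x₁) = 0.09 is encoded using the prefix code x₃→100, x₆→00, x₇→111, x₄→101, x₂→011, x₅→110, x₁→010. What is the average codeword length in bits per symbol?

L̄ = Σ pᵢ·ℓᵢ = 0.09·3 + 0.10·2 + 0.20·3 + 0.25·3 + 0.07·3 + 0.20·3 + 0.09·3 = 2.9 bits/symbol.

2.9 bits/symbol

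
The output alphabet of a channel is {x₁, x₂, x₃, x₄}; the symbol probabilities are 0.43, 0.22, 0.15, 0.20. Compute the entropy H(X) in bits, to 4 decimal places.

H = −Σ pᵢ log₂ pᵢ.
−0.43·log₂(0.43) = 0.5236
−0.22·log₂(0.22) = 0.4806
−0.15·log₂(0.15) = 0.4105
−0.20·log₂(0.20) = 0.4644
Sum ≈ 1.8791 → 1.8791 bits.

1.8791 bits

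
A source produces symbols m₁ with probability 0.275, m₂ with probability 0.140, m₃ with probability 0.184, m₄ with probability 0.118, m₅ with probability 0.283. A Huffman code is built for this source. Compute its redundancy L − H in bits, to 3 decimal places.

Entropy H = −Σ p log₂ p ≈ 2.2379 bits.
Huffman merges: 59/500+7/50→129/500; 23/125+129/500→221/500; 11/40+283/1000→279/500; 221/500+279/500→1. L = 1129/500 ≈ 2.2580.
L − H = 2.2580 − 2.2379 = 0.020 bits.

0.020 bits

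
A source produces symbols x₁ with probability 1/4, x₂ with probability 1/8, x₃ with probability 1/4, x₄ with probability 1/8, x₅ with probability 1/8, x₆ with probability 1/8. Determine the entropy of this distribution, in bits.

2.5 bits

Each probability is a power of 1/2, so log₂(1/p) is an integer.
H = Σ p·log₂(1/p) = 1/4·2 + 1/8·3 + 1/4·2 + 1/8·3 + 1/8·3 + 1/8·3 = 2.5 bits.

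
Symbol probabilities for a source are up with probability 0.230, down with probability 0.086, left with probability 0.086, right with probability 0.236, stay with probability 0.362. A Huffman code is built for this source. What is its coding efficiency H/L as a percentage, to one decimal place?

Entropy H = −Σ p log₂ p ≈ 2.1188 bits.
Huffman merges: 43/500+43/500→43/250; 43/250+23/100→201/500; 59/250+181/500→299/500; 201/500+299/500→1. L = 543/250 ≈ 2.1720.
Efficiency = H/L = 2.1188/2.1720 = 97.5%.

97.5%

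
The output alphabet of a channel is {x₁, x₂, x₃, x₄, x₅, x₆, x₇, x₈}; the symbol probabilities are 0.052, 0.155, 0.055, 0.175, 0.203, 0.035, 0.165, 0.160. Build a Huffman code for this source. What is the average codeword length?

2.851 bits/symbol

Repeatedly combine the two least-probable nodes; the expected code length is the sum of the merged weights.
merge 7/200 + 13/250 → 87/1000
merge 11/200 + 87/1000 → 71/500
merge 71/500 + 31/200 → 297/1000
merge 4/25 + 33/200 → 13/40
merge 7/40 + 203/1000 → 189/500
merge 297/1000 + 13/40 → 311/500
merge 189/500 + 311/500 → 1
L = 87/1000 + 71/500 + 297/1000 + 13/40 + 189/500 + 311/500 + 1 = 2851/1000 = 2.851 bits/symbol.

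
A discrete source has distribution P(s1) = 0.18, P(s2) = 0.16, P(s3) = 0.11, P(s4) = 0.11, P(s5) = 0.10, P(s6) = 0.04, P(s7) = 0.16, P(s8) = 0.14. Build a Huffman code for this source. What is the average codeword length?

Repeatedly combine the two least-probable nodes; the expected code length is the sum of the merged weights.
merge 1/25 + 1/10 → 7/50
merge 11/100 + 11/100 → 11/50
merge 7/50 + 7/50 → 7/25
merge 4/25 + 4/25 → 8/25
merge 9/50 + 11/50 → 2/5
merge 7/25 + 8/25 → 3/5
merge 2/5 + 3/5 → 1
L = 7/50 + 11/50 + 7/25 + 8/25 + 2/5 + 3/5 + 1 = 74/25 = 2.96 bits/symbol.

2.96 bits/symbol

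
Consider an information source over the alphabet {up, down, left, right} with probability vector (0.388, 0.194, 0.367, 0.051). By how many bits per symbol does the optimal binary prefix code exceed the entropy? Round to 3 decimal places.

Entropy H = −Σ p log₂ p ≈ 1.7386 bits.
Huffman merges: 51/1000+97/500→49/200; 49/200+367/1000→153/250; 97/250+153/250→1. L = 1857/1000 ≈ 1.8570.
L − H = 1.8570 − 1.7386 = 0.118 bits.

0.118 bits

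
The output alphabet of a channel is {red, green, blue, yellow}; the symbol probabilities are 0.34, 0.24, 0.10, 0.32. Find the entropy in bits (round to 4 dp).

H = −Σ pᵢ log₂ pᵢ.
−0.34·log₂(0.34) = 0.5292
−0.24·log₂(0.24) = 0.4941
−0.10·log₂(0.10) = 0.3322
−0.32·log₂(0.32) = 0.5260
Sum ≈ 1.8815 → 1.8815 bits.

1.8815 bits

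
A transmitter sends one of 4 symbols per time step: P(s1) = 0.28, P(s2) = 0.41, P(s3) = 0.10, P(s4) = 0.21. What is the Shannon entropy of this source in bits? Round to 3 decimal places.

1.847 bits

H = −Σ pᵢ log₂ pᵢ.
−0.28·log₂(0.28) = 0.5142
−0.41·log₂(0.41) = 0.5274
−0.10·log₂(0.10) = 0.3322
−0.21·log₂(0.21) = 0.4728
Sum ≈ 1.8466 → 1.847 bits.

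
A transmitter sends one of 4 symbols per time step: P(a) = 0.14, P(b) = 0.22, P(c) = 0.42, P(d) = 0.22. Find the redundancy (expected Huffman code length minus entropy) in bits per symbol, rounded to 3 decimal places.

0.056 bits

Entropy H = −Σ p log₂ p ≈ 1.8839 bits.
Huffman merges: 7/50+11/50→9/25; 11/50+9/25→29/50; 21/50+29/50→1. L = 97/50 ≈ 1.9400.
L − H = 1.9400 − 1.8839 = 0.056 bits.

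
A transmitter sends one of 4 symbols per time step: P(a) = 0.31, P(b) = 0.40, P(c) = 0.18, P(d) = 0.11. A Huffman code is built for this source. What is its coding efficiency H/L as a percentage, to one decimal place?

Entropy H = −Σ p log₂ p ≈ 1.8482 bits.
Huffman merges: 11/100+9/50→29/100; 29/100+31/100→3/5; 2/5+3/5→1. L = 189/100 ≈ 1.8900.
Efficiency = H/L = 1.8482/1.8900 = 97.8%.

97.8%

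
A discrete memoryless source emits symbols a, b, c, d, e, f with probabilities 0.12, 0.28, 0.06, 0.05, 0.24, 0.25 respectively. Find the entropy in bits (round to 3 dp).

H = −Σ pᵢ log₂ pᵢ.
−0.12·log₂(0.12) = 0.3671
−0.28·log₂(0.28) = 0.5142
−0.06·log₂(0.06) = 0.2435
−0.05·log₂(0.05) = 0.2161
−0.24·log₂(0.24) = 0.4941
−0.25·log₂(0.25) = 0.5000
Sum ≈ 2.3351 → 2.335 bits.

2.335 bits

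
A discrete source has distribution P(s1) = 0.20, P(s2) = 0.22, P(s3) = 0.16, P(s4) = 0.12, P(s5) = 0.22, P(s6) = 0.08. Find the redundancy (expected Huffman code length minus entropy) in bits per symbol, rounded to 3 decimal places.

Entropy H = −Σ p log₂ p ≈ 2.5071 bits.
Huffman merges: 2/25+3/25→1/5; 4/25+1/5→9/25; 1/5+11/50→21/50; 11/50+9/25→29/50; 21/50+29/50→1. L = 64/25 ≈ 2.5600.
L − H = 2.5600 − 2.5071 = 0.053 bits.

0.053 bits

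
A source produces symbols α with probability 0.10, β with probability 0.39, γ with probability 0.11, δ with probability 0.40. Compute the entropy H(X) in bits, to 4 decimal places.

1.7410 bits

H = −Σ pᵢ log₂ pᵢ.
−0.10·log₂(0.10) = 0.3322
−0.39·log₂(0.39) = 0.5298
−0.11·log₂(0.11) = 0.3503
−0.40·log₂(0.40) = 0.5288
Sum ≈ 1.7410 → 1.7410 bits.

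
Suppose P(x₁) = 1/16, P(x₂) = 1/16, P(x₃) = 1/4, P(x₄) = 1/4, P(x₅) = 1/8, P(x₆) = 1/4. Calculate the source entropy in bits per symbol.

Each probability is a power of 1/2, so log₂(1/p) is an integer.
H = Σ p·log₂(1/p) = 1/16·4 + 1/16·4 + 1/4·2 + 1/4·2 + 1/8·3 + 1/4·2 = 2.375 bits.

2.375 bits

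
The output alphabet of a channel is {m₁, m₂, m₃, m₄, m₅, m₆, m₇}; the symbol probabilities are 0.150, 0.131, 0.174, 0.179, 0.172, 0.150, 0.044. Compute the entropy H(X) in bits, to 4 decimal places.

2.7236 bits

H = −Σ pᵢ log₂ pᵢ.
−0.150·log₂(0.150) = 0.4105
−0.131·log₂(0.131) = 0.3841
−0.174·log₂(0.174) = 0.4390
−0.179·log₂(0.179) = 0.4443
−0.172·log₂(0.172) = 0.4368
−0.150·log₂(0.150) = 0.4105
−0.044·log₂(0.044) = 0.1983
Sum ≈ 2.7236 → 2.7236 bits.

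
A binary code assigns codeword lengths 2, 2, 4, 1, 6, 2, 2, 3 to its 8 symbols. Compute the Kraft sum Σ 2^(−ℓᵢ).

1.703125

With common denominator 2^6 = 64: Σ 2^(−ℓᵢ) = 16/64 + 16/64 + 4/64 + 32/64 + 1/64 + 16/64 + 16/64 + 8/64 = 109/64 = 1.703125.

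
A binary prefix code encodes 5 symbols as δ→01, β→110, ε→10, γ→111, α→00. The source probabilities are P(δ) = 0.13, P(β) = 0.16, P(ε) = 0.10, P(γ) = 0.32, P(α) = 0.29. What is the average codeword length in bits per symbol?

L̄ = Σ pᵢ·ℓᵢ = 0.13·2 + 0.16·3 + 0.10·2 + 0.32·3 + 0.29·2 = 2.48 bits/symbol.

2.48 bits/symbol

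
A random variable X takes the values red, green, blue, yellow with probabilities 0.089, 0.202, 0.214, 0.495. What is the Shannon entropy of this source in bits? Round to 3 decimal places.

1.755 bits

H = −Σ pᵢ log₂ pᵢ.
−0.089·log₂(0.089) = 0.3106
−0.202·log₂(0.202) = 0.4661
−0.214·log₂(0.214) = 0.4760
−0.495·log₂(0.495) = 0.5022
Sum ≈ 1.7549 → 1.755 bits.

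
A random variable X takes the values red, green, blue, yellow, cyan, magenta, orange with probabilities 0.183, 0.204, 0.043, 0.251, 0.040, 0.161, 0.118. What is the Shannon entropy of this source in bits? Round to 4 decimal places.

2.5857 bits

H = −Σ pᵢ log₂ pᵢ.
−0.183·log₂(0.183) = 0.4484
−0.204·log₂(0.204) = 0.4678
−0.043·log₂(0.043) = 0.1952
−0.251·log₂(0.251) = 0.5006
−0.040·log₂(0.040) = 0.1858
−0.161·log₂(0.161) = 0.4242
−0.118·log₂(0.118) = 0.3638
Sum ≈ 2.5857 → 2.5857 bits.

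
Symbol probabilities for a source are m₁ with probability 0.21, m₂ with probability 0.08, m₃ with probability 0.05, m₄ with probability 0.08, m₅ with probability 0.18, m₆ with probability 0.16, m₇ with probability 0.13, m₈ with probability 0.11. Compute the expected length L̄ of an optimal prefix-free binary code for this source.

Repeatedly combine the two least-probable nodes; the expected code length is the sum of the merged weights.
merge 1/20 + 2/25 → 13/100
merge 2/25 + 11/100 → 19/100
merge 13/100 + 13/100 → 13/50
merge 4/25 + 9/50 → 17/50
merge 19/100 + 21/100 → 2/5
merge 13/50 + 17/50 → 3/5
merge 2/5 + 3/5 → 1
L = 13/100 + 19/100 + 13/50 + 17/50 + 2/5 + 3/5 + 1 = 73/25 = 2.92 bits/symbol.

2.92 bits/symbol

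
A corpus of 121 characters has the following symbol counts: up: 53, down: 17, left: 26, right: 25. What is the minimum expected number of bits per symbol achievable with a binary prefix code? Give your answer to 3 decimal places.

Probabilities are the counts divided by 121.
Repeatedly combine the two least-probable nodes; the expected code length is the sum of the merged weights.
merge 17/121 + 25/121 → 42/121
merge 26/121 + 42/121 → 68/121
merge 53/121 + 68/121 → 1
L = 42/121 + 68/121 + 1 = 21/11 ≈ 1.909 bits/symbol.

1.909 bits/symbol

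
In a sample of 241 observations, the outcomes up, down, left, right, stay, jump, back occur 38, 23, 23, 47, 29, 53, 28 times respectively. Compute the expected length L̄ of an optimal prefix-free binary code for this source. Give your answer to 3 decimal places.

Probabilities are the counts divided by 241.
Repeatedly combine the two least-probable nodes; the expected code length is the sum of the merged weights.
merge 23/241 + 23/241 → 46/241
merge 28/241 + 29/241 → 57/241
merge 38/241 + 46/241 → 84/241
merge 47/241 + 53/241 → 100/241
merge 57/241 + 84/241 → 141/241
merge 100/241 + 141/241 → 1
L = 46/241 + 57/241 + 84/241 + 100/241 + 141/241 + 1 = 669/241 ≈ 2.776 bits/symbol.

2.776 bits/symbol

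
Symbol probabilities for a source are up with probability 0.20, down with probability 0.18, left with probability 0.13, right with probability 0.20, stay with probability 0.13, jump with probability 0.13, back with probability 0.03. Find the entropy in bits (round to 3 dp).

H = −Σ pᵢ log₂ pᵢ.
−0.20·log₂(0.20) = 0.4644
−0.18·log₂(0.18) = 0.4453
−0.13·log₂(0.13) = 0.3826
−0.20·log₂(0.20) = 0.4644
−0.13·log₂(0.13) = 0.3826
−0.13·log₂(0.13) = 0.3826
−0.03·log₂(0.03) = 0.1518
Sum ≈ 2.6738 → 2.674 bits.

2.674 bits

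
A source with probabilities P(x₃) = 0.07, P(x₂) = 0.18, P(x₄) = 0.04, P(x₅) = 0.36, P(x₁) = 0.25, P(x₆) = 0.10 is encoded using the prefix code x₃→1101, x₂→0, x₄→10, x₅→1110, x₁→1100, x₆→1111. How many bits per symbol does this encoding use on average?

L̄ = Σ pᵢ·ℓᵢ = 0.07·4 + 0.18·1 + 0.04·2 + 0.36·4 + 0.25·4 + 0.10·4 = 3.38 bits/symbol.

3.38 bits/symbol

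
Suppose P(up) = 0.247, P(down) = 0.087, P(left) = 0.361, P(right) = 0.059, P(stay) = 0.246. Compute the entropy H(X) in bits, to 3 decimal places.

2.074 bits

H = −Σ pᵢ log₂ pᵢ.
−0.247·log₂(0.247) = 0.4983
−0.087·log₂(0.087) = 0.3065
−0.361·log₂(0.361) = 0.5306
−0.059·log₂(0.059) = 0.2409
−0.246·log₂(0.246) = 0.4977
Sum ≈ 2.0741 → 2.074 bits.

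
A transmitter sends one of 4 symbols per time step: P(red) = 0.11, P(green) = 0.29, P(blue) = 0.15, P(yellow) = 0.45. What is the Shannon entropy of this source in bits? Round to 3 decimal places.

1.797 bits

H = −Σ pᵢ log₂ pᵢ.
−0.11·log₂(0.11) = 0.3503
−0.29·log₂(0.29) = 0.5179
−0.15·log₂(0.15) = 0.4105
−0.45·log₂(0.45) = 0.5184
Sum ≈ 1.7971 → 1.797 bits.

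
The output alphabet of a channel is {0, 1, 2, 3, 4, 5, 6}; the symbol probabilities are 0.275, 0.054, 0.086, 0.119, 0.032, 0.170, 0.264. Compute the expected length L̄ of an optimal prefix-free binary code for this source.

Repeatedly combine the two least-probable nodes; the expected code length is the sum of the merged weights.
merge 4/125 + 27/500 → 43/500
merge 43/500 + 43/500 → 43/250
merge 119/1000 + 17/100 → 289/1000
merge 43/250 + 33/125 → 109/250
merge 11/40 + 289/1000 → 141/250
merge 109/250 + 141/250 → 1
L = 43/500 + 43/250 + 289/1000 + 109/250 + 141/250 + 1 = 2547/1000 = 2.547 bits/symbol.

2.547 bits/symbol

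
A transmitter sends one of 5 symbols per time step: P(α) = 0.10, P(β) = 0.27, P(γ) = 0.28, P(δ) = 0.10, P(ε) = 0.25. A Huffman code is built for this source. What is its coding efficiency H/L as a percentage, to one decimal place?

Entropy H = −Σ p log₂ p ≈ 2.1886 bits.
Huffman merges: 1/10+1/10→1/5; 1/5+1/4→9/20; 27/100+7/25→11/20; 9/20+11/20→1. L = 11/5 ≈ 2.2000.
Efficiency = H/L = 2.1886/2.2000 = 99.5%.

99.5%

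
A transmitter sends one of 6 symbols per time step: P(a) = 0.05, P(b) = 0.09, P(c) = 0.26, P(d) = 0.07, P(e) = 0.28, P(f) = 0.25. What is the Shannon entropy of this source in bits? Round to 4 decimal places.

2.3168 bits

H = −Σ pᵢ log₂ pᵢ.
−0.05·log₂(0.05) = 0.2161
−0.09·log₂(0.09) = 0.3127
−0.26·log₂(0.26) = 0.5053
−0.07·log₂(0.07) = 0.2686
−0.28·log₂(0.28) = 0.5142
−0.25·log₂(0.25) = 0.5000
Sum ≈ 2.3168 → 2.3168 bits.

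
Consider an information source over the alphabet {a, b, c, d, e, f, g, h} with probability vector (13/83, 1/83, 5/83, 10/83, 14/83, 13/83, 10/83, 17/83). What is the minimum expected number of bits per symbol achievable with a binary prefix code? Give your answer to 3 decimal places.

2.867 bits/symbol

Repeatedly combine the two least-probable nodes; the expected code length is the sum of the merged weights.
merge 1/83 + 5/83 → 6/83
merge 6/83 + 10/83 → 16/83
merge 10/83 + 13/83 → 23/83
merge 13/83 + 14/83 → 27/83
merge 16/83 + 17/83 → 33/83
merge 23/83 + 27/83 → 50/83
merge 33/83 + 50/83 → 1
L = 6/83 + 16/83 + 23/83 + 27/83 + 33/83 + 50/83 + 1 = 238/83 ≈ 2.867 bits/symbol.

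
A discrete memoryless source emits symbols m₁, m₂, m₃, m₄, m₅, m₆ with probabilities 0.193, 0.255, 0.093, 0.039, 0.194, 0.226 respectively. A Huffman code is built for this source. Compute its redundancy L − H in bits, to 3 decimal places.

Entropy H = −Σ p log₂ p ≈ 2.4059 bits.
Huffman merges: 39/1000+93/1000→33/250; 33/250+193/1000→13/40; 97/500+113/500→21/50; 51/200+13/40→29/50; 21/50+29/50→1. L = 2457/1000 ≈ 2.4570.
L − H = 2.4570 − 2.4059 = 0.051 bits.

0.051 bits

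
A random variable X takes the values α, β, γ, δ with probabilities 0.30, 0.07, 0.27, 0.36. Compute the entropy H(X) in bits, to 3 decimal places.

1.830 bits

H = −Σ pᵢ log₂ pᵢ.
−0.30·log₂(0.30) = 0.5211
−0.07·log₂(0.07) = 0.2686
−0.27·log₂(0.27) = 0.5100
−0.36·log₂(0.36) = 0.5306
Sum ≈ 1.8303 → 1.830 bits.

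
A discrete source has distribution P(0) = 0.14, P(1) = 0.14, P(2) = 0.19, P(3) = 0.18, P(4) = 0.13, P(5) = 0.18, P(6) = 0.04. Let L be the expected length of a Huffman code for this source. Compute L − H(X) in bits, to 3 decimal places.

0.092 bits

Entropy H = −Σ p log₂ p ≈ 2.7085 bits.
Huffman merges: 1/25+13/100→17/100; 7/50+7/50→7/25; 17/100+9/50→7/20; 9/50+19/100→37/100; 7/25+7/20→63/100; 37/100+63/100→1. L = 14/5 ≈ 2.8000.
L − H = 2.8000 − 2.7085 = 0.092 bits.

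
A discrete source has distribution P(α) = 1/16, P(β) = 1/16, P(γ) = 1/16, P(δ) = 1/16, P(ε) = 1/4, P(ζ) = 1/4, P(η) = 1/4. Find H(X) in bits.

2.5 bits

Each probability is a power of 1/2, so log₂(1/p) is an integer.
H = Σ p·log₂(1/p) = 1/16·4 + 1/16·4 + 1/16·4 + 1/16·4 + 1/4·2 + 1/4·2 + 1/4·2 = 2.5 bits.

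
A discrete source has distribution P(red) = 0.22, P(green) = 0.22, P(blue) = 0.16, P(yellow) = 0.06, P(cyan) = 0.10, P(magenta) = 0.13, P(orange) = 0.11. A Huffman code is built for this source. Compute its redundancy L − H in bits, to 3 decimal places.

0.027 bits

Entropy H = −Σ p log₂ p ≈ 2.6928 bits.
Huffman merges: 3/50+1/10→4/25; 11/100+13/100→6/25; 4/25+4/25→8/25; 11/50+11/50→11/25; 6/25+8/25→14/25; 11/25+14/25→1. L = 68/25 ≈ 2.7200.
L − H = 2.7200 − 2.6928 = 0.027 bits.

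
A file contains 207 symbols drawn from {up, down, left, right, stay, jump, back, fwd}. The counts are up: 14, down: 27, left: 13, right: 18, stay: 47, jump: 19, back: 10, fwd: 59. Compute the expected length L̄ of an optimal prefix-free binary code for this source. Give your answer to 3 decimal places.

Probabilities are the counts divided by 207.
Repeatedly combine the two least-probable nodes; the expected code length is the sum of the merged weights.
merge 10/207 + 13/207 → 1/9
merge 14/207 + 2/23 → 32/207
merge 19/207 + 1/9 → 14/69
merge 3/23 + 32/207 → 59/207
merge 14/69 + 47/207 → 89/207
merge 59/207 + 59/207 → 118/207
merge 89/207 + 118/207 → 1
L = 1/9 + 32/207 + 14/69 + 59/207 + 89/207 + 118/207 + 1 = 190/69 ≈ 2.754 bits/symbol.

2.754 bits/symbol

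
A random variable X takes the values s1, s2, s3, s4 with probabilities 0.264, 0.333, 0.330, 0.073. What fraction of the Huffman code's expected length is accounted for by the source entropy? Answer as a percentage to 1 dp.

91.9%

Entropy H = −Σ p log₂ p ≈ 1.8390 bits.
Huffman merges: 73/1000+33/125→337/1000; 33/100+333/1000→663/1000; 337/1000+663/1000→1. L = 2 ≈ 2.0000.
Efficiency = H/L = 1.8390/2.0000 = 91.9%.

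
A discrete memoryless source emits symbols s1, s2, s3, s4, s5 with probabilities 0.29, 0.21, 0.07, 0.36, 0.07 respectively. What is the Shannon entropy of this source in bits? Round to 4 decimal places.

2.0585 bits

H = −Σ pᵢ log₂ pᵢ.
−0.29·log₂(0.29) = 0.5179
−0.21·log₂(0.21) = 0.4728
−0.07·log₂(0.07) = 0.2686
−0.36·log₂(0.36) = 0.5306
−0.07·log₂(0.07) = 0.2686
Sum ≈ 2.0585 → 2.0585 bits.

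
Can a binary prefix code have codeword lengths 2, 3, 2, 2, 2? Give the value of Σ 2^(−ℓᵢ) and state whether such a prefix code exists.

With common denominator 2^3 = 8: Σ 2^(−ℓᵢ) = 2/8 + 1/8 + 2/8 + 2/8 + 2/8 = 9/8 = 1.125.
Kraft's inequality requires Σ ≤ 1; here Σ = 1.125 > 1, so no such prefix code exists.

1.125; no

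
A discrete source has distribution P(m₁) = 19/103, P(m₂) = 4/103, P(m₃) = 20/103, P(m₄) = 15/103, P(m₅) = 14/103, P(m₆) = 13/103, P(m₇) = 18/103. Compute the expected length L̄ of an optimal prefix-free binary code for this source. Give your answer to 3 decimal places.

2.786 bits/symbol

Repeatedly combine the two least-probable nodes; the expected code length is the sum of the merged weights.
merge 4/103 + 13/103 → 17/103
merge 14/103 + 15/103 → 29/103
merge 17/103 + 18/103 → 35/103
merge 19/103 + 20/103 → 39/103
merge 29/103 + 35/103 → 64/103
merge 39/103 + 64/103 → 1
L = 17/103 + 29/103 + 35/103 + 39/103 + 64/103 + 1 = 287/103 ≈ 2.786 bits/symbol.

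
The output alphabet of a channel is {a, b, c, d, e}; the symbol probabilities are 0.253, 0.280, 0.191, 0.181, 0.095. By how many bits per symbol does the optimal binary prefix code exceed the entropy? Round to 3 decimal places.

0.035 bits

Entropy H = −Σ p log₂ p ≈ 2.2410 bits.
Huffman merges: 19/200+181/1000→69/250; 191/1000+253/1000→111/250; 69/250+7/25→139/250; 111/250+139/250→1. L = 569/250 ≈ 2.2760.
L − H = 2.2760 − 2.2410 = 0.035 bits.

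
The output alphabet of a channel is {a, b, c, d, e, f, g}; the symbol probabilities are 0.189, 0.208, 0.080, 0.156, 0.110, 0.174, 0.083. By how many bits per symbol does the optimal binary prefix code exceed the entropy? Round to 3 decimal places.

0.044 bits

Entropy H = −Σ p log₂ p ≈ 2.7224 bits.
Huffman merges: 2/25+83/1000→163/1000; 11/100+39/250→133/500; 163/1000+87/500→337/1000; 189/1000+26/125→397/1000; 133/500+337/1000→603/1000; 397/1000+603/1000→1. L = 1383/500 ≈ 2.7660.
L − H = 2.7660 − 2.7224 = 0.044 bits.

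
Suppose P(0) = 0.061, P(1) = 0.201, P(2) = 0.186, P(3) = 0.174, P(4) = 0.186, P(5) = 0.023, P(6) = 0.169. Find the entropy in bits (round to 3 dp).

H = −Σ pᵢ log₂ pᵢ.
−0.061·log₂(0.061) = 0.2461
−0.201·log₂(0.201) = 0.4653
−0.186·log₂(0.186) = 0.4514
−0.174·log₂(0.174) = 0.4390
−0.186·log₂(0.186) = 0.4514
−0.023·log₂(0.023) = 0.1252
−0.169·log₂(0.169) = 0.4335
Sum ≈ 2.6117 → 2.612 bits.

2.612 bits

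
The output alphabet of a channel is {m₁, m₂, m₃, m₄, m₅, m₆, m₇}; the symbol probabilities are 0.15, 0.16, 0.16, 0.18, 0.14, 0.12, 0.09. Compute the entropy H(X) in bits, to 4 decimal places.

H = −Σ pᵢ log₂ pᵢ.
−0.15·log₂(0.15) = 0.4105
−0.16·log₂(0.16) = 0.4230
−0.16·log₂(0.16) = 0.4230
−0.18·log₂(0.18) = 0.4453
−0.14·log₂(0.14) = 0.3971
−0.12·log₂(0.12) = 0.3671
−0.09·log₂(0.09) = 0.3127
Sum ≈ 2.7787 → 2.7787 bits.

2.7787 bits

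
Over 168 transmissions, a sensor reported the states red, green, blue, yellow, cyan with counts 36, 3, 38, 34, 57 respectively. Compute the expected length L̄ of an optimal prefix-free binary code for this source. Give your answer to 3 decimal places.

2.220 bits/symbol

Probabilities are the counts divided by 168.
Repeatedly combine the two least-probable nodes; the expected code length is the sum of the merged weights.
merge 1/56 + 17/84 → 37/168
merge 3/14 + 37/168 → 73/168
merge 19/84 + 19/56 → 95/168
merge 73/168 + 95/168 → 1
L = 37/168 + 73/168 + 95/168 + 1 = 373/168 ≈ 2.220 bits/symbol.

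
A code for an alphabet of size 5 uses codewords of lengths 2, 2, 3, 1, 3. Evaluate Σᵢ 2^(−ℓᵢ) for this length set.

With common denominator 2^3 = 8: Σ 2^(−ℓᵢ) = 2/8 + 2/8 + 1/8 + 4/8 + 1/8 = 10/8 = 1.25.

1.25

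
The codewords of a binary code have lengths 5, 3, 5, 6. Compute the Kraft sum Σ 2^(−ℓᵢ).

With common denominator 2^6 = 64: Σ 2^(−ℓᵢ) = 2/64 + 8/64 + 2/64 + 1/64 = 13/64 = 0.203125.

0.203125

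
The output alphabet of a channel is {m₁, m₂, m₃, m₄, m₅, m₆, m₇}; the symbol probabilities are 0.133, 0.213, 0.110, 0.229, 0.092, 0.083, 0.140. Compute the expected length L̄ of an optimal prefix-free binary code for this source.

Repeatedly combine the two least-probable nodes; the expected code length is the sum of the merged weights.
merge 83/1000 + 23/250 → 7/40
merge 11/100 + 133/1000 → 243/1000
merge 7/50 + 7/40 → 63/200
merge 213/1000 + 229/1000 → 221/500
merge 243/1000 + 63/200 → 279/500
merge 221/500 + 279/500 → 1
L = 7/40 + 243/1000 + 63/200 + 221/500 + 279/500 + 1 = 2733/1000 = 2.733 bits/symbol.

2.733 bits/symbol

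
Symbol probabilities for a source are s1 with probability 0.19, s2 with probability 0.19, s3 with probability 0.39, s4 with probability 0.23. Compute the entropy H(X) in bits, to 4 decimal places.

H = −Σ pᵢ log₂ pᵢ.
−0.19·log₂(0.19) = 0.4552
−0.19·log₂(0.19) = 0.4552
−0.39·log₂(0.39) = 0.5298
−0.23·log₂(0.23) = 0.4877
Sum ≈ 1.9279 → 1.9279 bits.

1.9279 bits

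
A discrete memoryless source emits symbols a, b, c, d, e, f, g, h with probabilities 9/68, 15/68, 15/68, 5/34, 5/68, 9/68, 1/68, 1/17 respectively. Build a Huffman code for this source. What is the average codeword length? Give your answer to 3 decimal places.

2.779 bits/symbol

Repeatedly combine the two least-probable nodes; the expected code length is the sum of the merged weights.
merge 1/68 + 1/17 → 5/68
merge 5/68 + 5/68 → 5/34
merge 9/68 + 9/68 → 9/34
merge 5/34 + 5/34 → 5/17
merge 15/68 + 15/68 → 15/34
merge 9/34 + 5/17 → 19/34
merge 15/34 + 19/34 → 1
L = 5/68 + 5/34 + 9/34 + 5/17 + 15/34 + 19/34 + 1 = 189/68 ≈ 2.779 bits/symbol.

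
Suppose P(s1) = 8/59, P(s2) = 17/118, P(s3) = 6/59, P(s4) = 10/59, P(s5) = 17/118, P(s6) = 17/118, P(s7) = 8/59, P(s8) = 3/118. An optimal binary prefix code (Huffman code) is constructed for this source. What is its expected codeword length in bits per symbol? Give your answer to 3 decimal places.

2.958 bits/symbol

Repeatedly combine the two least-probable nodes; the expected code length is the sum of the merged weights.
merge 3/118 + 6/59 → 15/118
merge 15/118 + 8/59 → 31/118
merge 8/59 + 17/118 → 33/118
merge 17/118 + 17/118 → 17/59
merge 10/59 + 31/118 → 51/118
merge 33/118 + 17/59 → 67/118
merge 51/118 + 67/118 → 1
L = 15/118 + 31/118 + 33/118 + 17/59 + 51/118 + 67/118 + 1 = 349/118 ≈ 2.958 bits/symbol.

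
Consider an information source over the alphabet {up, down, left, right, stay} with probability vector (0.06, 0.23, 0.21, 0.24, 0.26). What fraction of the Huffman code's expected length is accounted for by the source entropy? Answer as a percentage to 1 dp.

97.1%

Entropy H = −Σ p log₂ p ≈ 2.2034 bits.
Huffman merges: 3/50+21/100→27/100; 23/100+6/25→47/100; 13/50+27/100→53/100; 47/100+53/100→1. L = 227/100 ≈ 2.2700.
Efficiency = H/L = 2.2034/2.2700 = 97.1%.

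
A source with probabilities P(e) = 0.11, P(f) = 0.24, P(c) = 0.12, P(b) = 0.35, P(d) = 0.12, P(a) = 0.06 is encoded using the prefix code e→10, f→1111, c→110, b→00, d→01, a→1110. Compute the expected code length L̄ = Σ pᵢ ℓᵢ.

L̄ = Σ pᵢ·ℓᵢ = 0.11·2 + 0.24·4 + 0.12·3 + 0.35·2 + 0.12·2 + 0.06·4 = 2.72 bits/symbol.

2.72 bits/symbol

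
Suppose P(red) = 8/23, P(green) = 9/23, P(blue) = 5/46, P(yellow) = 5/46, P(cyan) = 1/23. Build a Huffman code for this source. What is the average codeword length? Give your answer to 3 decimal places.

2.022 bits/symbol

Repeatedly combine the two least-probable nodes; the expected code length is the sum of the merged weights.
merge 1/23 + 5/46 → 7/46
merge 5/46 + 7/46 → 6/23
merge 6/23 + 8/23 → 14/23
merge 9/23 + 14/23 → 1
L = 7/46 + 6/23 + 14/23 + 1 = 93/46 ≈ 2.022 bits/symbol.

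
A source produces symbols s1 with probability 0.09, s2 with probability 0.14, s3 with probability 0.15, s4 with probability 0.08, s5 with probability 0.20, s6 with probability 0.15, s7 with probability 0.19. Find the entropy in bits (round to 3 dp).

2.742 bits

H = −Σ pᵢ log₂ pᵢ.
−0.09·log₂(0.09) = 0.3127
−0.14·log₂(0.14) = 0.3971
−0.15·log₂(0.15) = 0.4105
−0.08·log₂(0.08) = 0.2915
−0.20·log₂(0.20) = 0.4644
−0.15·log₂(0.15) = 0.4105
−0.19·log₂(0.19) = 0.4552
Sum ≈ 2.7420 → 2.742 bits.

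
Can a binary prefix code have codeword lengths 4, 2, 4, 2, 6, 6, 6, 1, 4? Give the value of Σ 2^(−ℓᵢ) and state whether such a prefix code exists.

1.234375; no

With common denominator 2^6 = 64: Σ 2^(−ℓᵢ) = 4/64 + 16/64 + 4/64 + 16/64 + 1/64 + 1/64 + 1/64 + 32/64 + 4/64 = 79/64 = 1.234375.
Kraft's inequality requires Σ ≤ 1; here Σ = 1.234375 > 1, so no such prefix code exists.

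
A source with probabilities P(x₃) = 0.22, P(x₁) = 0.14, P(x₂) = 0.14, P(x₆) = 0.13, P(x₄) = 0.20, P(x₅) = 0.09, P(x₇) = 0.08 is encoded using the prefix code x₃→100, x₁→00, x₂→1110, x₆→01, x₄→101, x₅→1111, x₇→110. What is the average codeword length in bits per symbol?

L̄ = Σ pᵢ·ℓᵢ = 0.22·3 + 0.14·2 + 0.14·4 + 0.13·2 + 0.20·3 + 0.09·4 + 0.08·3 = 2.96 bits/symbol.

2.96 bits/symbol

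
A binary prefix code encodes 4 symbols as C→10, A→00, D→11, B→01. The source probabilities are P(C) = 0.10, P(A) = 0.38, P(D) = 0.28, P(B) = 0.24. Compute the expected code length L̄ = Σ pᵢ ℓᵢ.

L̄ = Σ pᵢ·ℓᵢ = 0.10·2 + 0.38·2 + 0.28·2 + 0.24·2 = 2 bits/symbol.

2 bits/symbol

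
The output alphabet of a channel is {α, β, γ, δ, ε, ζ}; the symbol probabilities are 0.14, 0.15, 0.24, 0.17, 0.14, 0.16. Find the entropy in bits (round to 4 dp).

H = −Σ pᵢ log₂ pᵢ.
−0.14·log₂(0.14) = 0.3971
−0.15·log₂(0.15) = 0.4105
−0.24·log₂(0.24) = 0.4941
−0.17·log₂(0.17) = 0.4346
−0.14·log₂(0.14) = 0.3971
−0.16·log₂(0.16) = 0.4230
Sum ≈ 2.5565 → 2.5565 bits.

2.5565 bits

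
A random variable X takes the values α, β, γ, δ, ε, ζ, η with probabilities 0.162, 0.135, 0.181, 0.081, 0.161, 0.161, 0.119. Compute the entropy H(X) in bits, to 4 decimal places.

2.7693 bits

H = −Σ pᵢ log₂ pᵢ.
−0.162·log₂(0.162) = 0.4254
−0.135·log₂(0.135) = 0.3900
−0.181·log₂(0.181) = 0.4463
−0.081·log₂(0.081) = 0.2937
−0.161·log₂(0.161) = 0.4242
−0.161·log₂(0.161) = 0.4242
−0.119·log₂(0.119) = 0.3654
Sum ≈ 2.7693 → 2.7693 bits.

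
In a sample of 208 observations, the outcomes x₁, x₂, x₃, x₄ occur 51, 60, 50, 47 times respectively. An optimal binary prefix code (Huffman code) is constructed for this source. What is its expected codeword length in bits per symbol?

2 bits/symbol

Probabilities are the counts divided by 208.
Repeatedly combine the two least-probable nodes; the expected code length is the sum of the merged weights.
merge 47/208 + 25/104 → 97/208
merge 51/208 + 15/52 → 111/208
merge 97/208 + 111/208 → 1
L = 97/208 + 111/208 + 1 = 2 bits/symbol.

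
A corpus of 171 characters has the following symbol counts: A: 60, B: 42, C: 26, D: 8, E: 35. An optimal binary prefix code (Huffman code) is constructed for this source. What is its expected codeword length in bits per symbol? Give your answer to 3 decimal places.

2.199 bits/symbol

Probabilities are the counts divided by 171.
Repeatedly combine the two least-probable nodes; the expected code length is the sum of the merged weights.
merge 8/171 + 26/171 → 34/171
merge 34/171 + 35/171 → 23/57
merge 14/57 + 20/57 → 34/57
merge 23/57 + 34/57 → 1
L = 34/171 + 23/57 + 34/57 + 1 = 376/171 ≈ 2.199 bits/symbol.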